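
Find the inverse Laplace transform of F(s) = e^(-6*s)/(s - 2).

The factor e^(-6s) signals a time shift by c = 6 (second shifting theorem).
L{e^(2t)} = 1/(s - 2), so L^-1{1/(s - 2)} = e^(2*t).
Hence the inverse is u(t - 6) times that function evaluated at t - 6.

Heaviside(t - 6)*(exp(2*t - 12))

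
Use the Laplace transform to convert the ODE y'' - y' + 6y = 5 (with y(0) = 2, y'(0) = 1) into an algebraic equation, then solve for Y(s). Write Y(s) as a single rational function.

Y(s) = (2*s^2 - s + 5)/(s^3 - s^2 + 6*s)

Take the Laplace transform of both sides.
The derivative rules (L{y''} = s^2 Y - s·y(0) - y'(0) and L{y'} = sY - y(0), with y(0) = 2, y'(0) = 1) turn the left side into (s^2 - s + 6)Y - (2*s - 1).
The right side is L{5} = 5/s.
So (s^2 - s + 6)Y = 5/s + (2*s - 1).
Isolate Y and clear denominators.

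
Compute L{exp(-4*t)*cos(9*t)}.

(s + 4)/((s + 4)^2 + 81)

L{cos(9t)} = s/(s^2 + 81).
By the first shifting theorem, multiplying by e^(-4t) replaces s with s + 4.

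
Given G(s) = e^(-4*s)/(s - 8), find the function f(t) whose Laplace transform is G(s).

The factor e^(-4s) signals a time shift by c = 4 (second shifting theorem).
L{e^(8t)} = 1/(s - 8), so L^-1{1/(s - 8)} = e^(8*t).
Hence the inverse is u(t - 4) times that function evaluated at t - 4.

f(t) = Heaviside(t - 4)*(exp(8*t - 32))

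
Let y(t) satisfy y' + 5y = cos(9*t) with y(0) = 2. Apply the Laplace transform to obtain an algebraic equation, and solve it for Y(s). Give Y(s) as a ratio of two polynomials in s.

Y(s) = (2*s^2 + s + 162)/(s^3 + 5*s^2 + 81*s + 405)

Apply the Laplace transform to the equation.
With L{y'} = sY - y(0) = sY - 2: the LHS transforms to (s + 5)Y - (2).
The right side is L{cos(9*t)} = s/(s^2 + 81).
So (s + 5)Y = s/(s^2 + 81) + (2).
Divide through and combine into a single rational function.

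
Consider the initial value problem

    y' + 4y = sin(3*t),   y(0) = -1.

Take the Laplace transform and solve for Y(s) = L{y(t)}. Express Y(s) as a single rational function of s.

Y(s) = (-s^2 - 6)/(s^3 + 4*s^2 + 9*s + 36)

Laplace-transform each side.
With L{y'} = sY - y(0) = sY - (-1): the LHS transforms to (s + 4)Y - (-1).
The right side is L{sin(3*t)} = 3/(s^2 + 9).
So (s + 4)Y = 3/(s^2 + 9) + (-1).
Solve for Y(s) and write it as one ratio of polynomials.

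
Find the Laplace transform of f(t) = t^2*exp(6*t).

2/(s - 6)^3

L{e^(6t)} = 1/(s - 6).
Then apply L{t^2·g(t)} = (-1)^2 d^2/ds^2[G(s)] with G(s) = 1/(s - 6):
differentiating 2 times and applying the sign gives 2/(s - 6)^3.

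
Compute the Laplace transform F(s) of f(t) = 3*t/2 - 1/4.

By linearity of the Laplace transform, transform each term separately.
(3/2)·[L{t} = 1!/s^2 = 1/s^2]; L{-1/4} = (-1/4)/s.

F(s) = -1/(4*s) + 3/(2*s^2)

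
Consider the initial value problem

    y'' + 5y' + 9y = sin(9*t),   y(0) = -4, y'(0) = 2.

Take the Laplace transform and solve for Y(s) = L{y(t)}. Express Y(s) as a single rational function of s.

Laplace-transform each side.
Using L{y''} = s^2 Y - s·y(0) - y'(0) and L{y'} = sY - y(0), with y(0) = -4, y'(0) = 2, the left side becomes (s^2 + 5*s + 9)Y - (-4*s - 18).
The right side is L{sin(9*t)} = 9/(s^2 + 81).
So (s^2 + 5*s + 9)Y = 9/(s^2 + 81) + (-4*s - 18).
Solve for Y(s) and write it as one ratio of polynomials.

Y(s) = (-4*s^3 - 18*s^2 - 324*s - 1449)/(s^4 + 5*s^3 + 90*s^2 + 405*s + 729)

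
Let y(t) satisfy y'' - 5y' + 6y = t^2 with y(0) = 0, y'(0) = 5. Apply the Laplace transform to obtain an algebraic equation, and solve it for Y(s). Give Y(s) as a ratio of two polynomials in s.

Y(s) = (5*s^3 + 2)/(s^5 - 5*s^4 + 6*s^3)

Take the Laplace transform of both sides.
Using L{y''} = s^2 Y - s·y(0) - y'(0) and L{y'} = sY - y(0), with y(0) = 0, y'(0) = 5, the left side becomes (s^2 - 5*s + 6)Y - (5).
The right side is L{t^2} = 2/s^3.
So (s^2 - 5*s + 6)Y = 2/s^3 + (5).
Divide through and combine into a single rational function.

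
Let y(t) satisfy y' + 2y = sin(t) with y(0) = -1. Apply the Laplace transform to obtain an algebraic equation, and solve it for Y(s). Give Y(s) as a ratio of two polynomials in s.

Apply the Laplace transform to the equation.
With L{y'} = sY - y(0) = sY - (-1): the LHS transforms to (s + 2)Y - (-1).
The right side is L{sin(t)} = 1/(s^2 + 1).
So (s + 2)Y = 1/(s^2 + 1) + (-1).
Divide through and combine into a single rational function.

Y(s) = -s^2/(s^3 + 2*s^2 + s + 2)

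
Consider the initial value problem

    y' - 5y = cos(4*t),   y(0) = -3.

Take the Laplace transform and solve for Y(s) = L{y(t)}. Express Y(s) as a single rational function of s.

Y(s) = (-3*s^2 + s - 48)/(s^3 - 5*s^2 + 16*s - 80)

Apply the Laplace transform to the equation.
Using L{y'} = sY - y(0) = sY - (-3), the left side becomes (s - 5)Y - (-3).
The right side is L{cos(4*t)} = s/(s^2 + 16).
So (s - 5)Y = s/(s^2 + 16) + (-3).
Divide through and combine into a single rational function.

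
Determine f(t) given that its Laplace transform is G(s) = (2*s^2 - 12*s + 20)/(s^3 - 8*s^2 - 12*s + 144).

f(t) = 2*t*exp(6*t) + exp(6*t) + exp(-4*t)

Factor the denominator: s^3 - 8*s^2 - 12*s + 144 = (s - 6)^2*(s + 4).
Partial fraction decomposition gives [1/(s - 6)] + [2/(s - 6)^2] + [1/(s + 4)].
Invert each term: 1/(s - 6) ↔ e^(6t); 2/(s - 6)^2 ↔ 2t·e^(6t); 1/(s + 4) ↔ e^(-4t).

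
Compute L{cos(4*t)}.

s/(s^2 + 16)

L{cos(4t)} = s/(s^2 + 16).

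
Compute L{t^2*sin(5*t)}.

L{sin(5t)} = 5/(s^2 + 25).
Then apply L{t^2·g(t)} = (-1)^2 d^2/ds^2[G(s)] with G(s) = 5/(s^2 + 25):
differentiating 2 times and applying the sign gives 10*(3*s^2 - 25)/(s^2 + 25)^3.

10*(3*s^2 - 25)/(s^2 + 25)^3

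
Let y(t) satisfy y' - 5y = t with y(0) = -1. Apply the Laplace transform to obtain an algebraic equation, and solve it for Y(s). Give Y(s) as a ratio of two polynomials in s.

Y(s) = (-s^2 + 1)/(s^3 - 5*s^2)

Take the Laplace transform of both sides.
With L{y'} = sY - y(0) = sY - (-1): the LHS transforms to (s - 5)Y - (-1).
The right side is L{t} = s^(-2).
So (s - 5)Y = s^(-2) + (-1).
Isolate Y and clear denominators.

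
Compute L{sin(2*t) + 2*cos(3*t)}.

2*s/(s^2 + 9) + 2/(s^2 + 4)

By linearity of the Laplace transform, transform each term separately.
(2)·[L{cos(3t)} = s/(s^2 + 9)]; L{sin(2t)} = 2/(s^2 + 4).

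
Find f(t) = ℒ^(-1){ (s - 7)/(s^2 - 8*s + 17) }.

f(t) = -3*exp(4*t)*sin(t) + exp(4*t)*cos(t)

Complete the square in the denominator: s^2 - 8*s + 17 = (s - 4)^2 + 1^2.
Split the numerator to match: s - 7 = 1·(s - 4) - 3·1.
Invert each term: 1·(s - 4)/((s - 4)^2 + 1) ↔ e^(4t)cos(t); -3·1/((s - 4)^2 + 1) ↔ -3e^(4t)sin(t).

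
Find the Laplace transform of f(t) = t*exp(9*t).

(s - 9)^(-2)

L{e^(9t)} = 1/(s - 9).
Then apply L{t·g(t)} = -d/ds[G(s)] with G(s) = 1/(s - 9):
differentiating 1 time and applying the sign gives (s - 9)^(-2).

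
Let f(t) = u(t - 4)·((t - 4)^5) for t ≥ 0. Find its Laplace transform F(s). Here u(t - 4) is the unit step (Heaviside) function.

By the second shifting theorem, L{u(t - c)·g(t - c)} = e^(-cs)·G(s) with c = 4 and G(s) = L{g(t)}.
L{t^5} = 5!/s^6 = 120/s^6.

F(s) = 120*exp(-4*s)/s^6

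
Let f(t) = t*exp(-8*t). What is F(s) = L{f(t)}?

L{e^(-8t)} = 1/(s + 8).
Then apply L{t·g(t)} = -d/ds[G(s)] with G(s) = 1/(s + 8):
differentiating 1 time and applying the sign gives (s + 8)^(-2).

F(s) = (s + 8)^(-2)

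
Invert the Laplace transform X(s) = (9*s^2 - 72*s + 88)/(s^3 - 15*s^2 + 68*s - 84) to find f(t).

Factor the denominator: s^3 - 15*s^2 + 68*s - 84 = (s - 7)*(s - 6)*(s - 2).
Partial fraction decomposition gives [5/(s - 6)] + [5/(s - 7)] + [-1/(s - 2)].
Invert each term: 5/(s - 6) ↔ 5e^(6t); 5/(s - 7) ↔ 5e^(7t); -1/(s - 2) ↔ -e^(2t).

f(t) = 5*exp(7*t) + 5*exp(6*t) - exp(2*t)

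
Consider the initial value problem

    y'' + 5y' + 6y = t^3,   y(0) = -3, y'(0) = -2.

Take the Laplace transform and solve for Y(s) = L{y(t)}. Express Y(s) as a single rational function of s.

Laplace-transform each side.
With L{y''} = s^2 Y - s·y(0) - y'(0) and L{y'} = sY - y(0), with y(0) = -3, y'(0) = -2: the LHS transforms to (s^2 + 5*s + 6)Y - (-3*s - 17).
The right side is L{t^3} = 6/s^4.
So (s^2 + 5*s + 6)Y = 6/s^4 + (-3*s - 17).
Solve for Y(s) and write it as one ratio of polynomials.

Y(s) = (-3*s^5 - 17*s^4 + 6)/(s^6 + 5*s^5 + 6*s^4)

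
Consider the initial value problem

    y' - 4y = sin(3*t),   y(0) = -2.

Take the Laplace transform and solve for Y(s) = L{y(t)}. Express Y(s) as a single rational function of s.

Y(s) = (-2*s^2 - 15)/(s^3 - 4*s^2 + 9*s - 36)

Laplace-transform each side.
With L{y'} = sY - y(0) = sY - (-2): the LHS transforms to (s - 4)Y - (-2).
The right side is L{sin(3*t)} = 3/(s^2 + 9).
So (s - 4)Y = 3/(s^2 + 9) + (-2).
Solve for Y(s) and write it as one ratio of polynomials.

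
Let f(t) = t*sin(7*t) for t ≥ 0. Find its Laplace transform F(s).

L{sin(7t)} = 7/(s^2 + 49).
Then apply L{t·g(t)} = -d/ds[G(s)] with G(s) = 7/(s^2 + 49):
differentiating 1 time and applying the sign gives 14*s/(s^2 + 49)^2.

F(s) = 14*s/(s^2 + 49)^2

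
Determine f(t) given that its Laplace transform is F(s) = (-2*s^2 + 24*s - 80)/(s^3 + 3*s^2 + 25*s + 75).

f(t) = 3*sin(5*t) + 3*cos(5*t) - 5*exp(-3*t)

Factor the denominator: s^3 + 3*s^2 + 25*s + 75 = (s + 3)*(s^2 + 25).
Partial fraction decomposition gives [-5/(s + 3)] + [3*s/(s^2 + 25)] + [15/(s^2 + 25)].
Invert each term: -5/(s + 3) ↔ -5e^(-3t); 3·s/(s^2 + 25) ↔ 3cos(5t); 3·5/(s^2 + 25) ↔ 3sin(5t).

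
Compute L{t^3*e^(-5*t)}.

L{t^3} = 3!/s^4 = 6/s^4.
By the first shifting theorem, multiplying by e^(-5t) replaces s with s + 5.

6/(s + 5)^4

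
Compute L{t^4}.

24/s^5

L{t^4} = 4!/s^5 = 24/s^5.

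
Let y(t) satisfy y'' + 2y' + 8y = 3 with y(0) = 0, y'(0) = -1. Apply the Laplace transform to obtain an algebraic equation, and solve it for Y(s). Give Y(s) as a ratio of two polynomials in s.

Take the Laplace transform of both sides.
Using L{y''} = s^2 Y - s·y(0) - y'(0) and L{y'} = sY - y(0), with y(0) = 0, y'(0) = -1, the left side becomes (s^2 + 2*s + 8)Y - (-1).
The right side is L{3} = 3/s.
So (s^2 + 2*s + 8)Y = 3/s + (-1).
Solve for Y(s) and write it as one ratio of polynomials.

Y(s) = (-s + 3)/(s^3 + 2*s^2 + 8*s)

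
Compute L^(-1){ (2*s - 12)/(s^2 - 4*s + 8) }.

-4*exp(2*t)*sin(2*t) + 2*exp(2*t)*cos(2*t)

Complete the square in the denominator: s^2 - 4*s + 8 = (s - 2)^2 + 2^2.
Split the numerator to match: 2*s - 12 = 2·(s - 2) - 4·2.
Invert each term: 2·(s - 2)/((s - 2)^2 + 4) ↔ 2e^(2t)cos(2t); -4·2/((s - 2)^2 + 4) ↔ -4e^(2t)sin(2t).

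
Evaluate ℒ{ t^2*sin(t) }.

L{sin(t)} = 1/(s^2 + 1).
Then apply L{t^2·g(t)} = (-1)^2 d^2/ds^2[G(s)] with G(s) = 1/(s^2 + 1):
differentiating 2 times and applying the sign gives 2*(3*s^2 - 1)/(s^2 + 1)^3.

2*(3*s^2 - 1)/(s^2 + 1)^3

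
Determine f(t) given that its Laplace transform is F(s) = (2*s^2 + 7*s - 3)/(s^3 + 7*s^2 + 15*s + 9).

Factor the denominator: s^3 + 7*s^2 + 15*s + 9 = (s + 1)*(s + 3)^2.
Partial fraction decomposition gives [4/(s + 3)] + [3/(s + 3)^2] + [-2/(s + 1)].
Invert each term: 4/(s + 3) ↔ 4e^(-3t); 3/(s + 3)^2 ↔ 3t·e^(-3t); -2/(s + 1) ↔ -2e^(-t).

f(t) = 3*t*exp(-3*t) - 2*exp(-t) + 4*exp(-3*t)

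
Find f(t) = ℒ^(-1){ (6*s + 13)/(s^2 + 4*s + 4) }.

Factor the denominator: s^2 + 4*s + 4 = (s + 2)^2.
Partial fraction decomposition gives [6/(s + 2)] + [(s + 2)^(-2)].
Invert each term: 6/(s + 2) ↔ 6e^(-2t); 1/(s + 2)^2 ↔ t·e^(-2t).

f(t) = t*exp(-2*t) + 6*exp(-2*t)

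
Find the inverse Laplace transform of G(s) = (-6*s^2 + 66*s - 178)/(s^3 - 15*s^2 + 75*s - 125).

Factor the denominator: s^3 - 15*s^2 + 75*s - 125 = (s - 5)^3.
Partial fraction decomposition gives [-6/(s - 5)] + [6/(s - 5)^2] + [2/(s - 5)^3].
Invert each term: -6/(s - 5) ↔ -6e^(5t); 6/(s - 5)^2 ↔ 6t·e^(5t); 2/(s - 5)^3 ↔ (1)t^2·e^(5t).

t^2*exp(5*t) + 6*t*exp(5*t) - 6*exp(5*t)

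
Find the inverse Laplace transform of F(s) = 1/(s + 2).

exp(-2*t)

Since L{e^(-2t)} = 1/(s + 2), the inverse is e^(-2*t).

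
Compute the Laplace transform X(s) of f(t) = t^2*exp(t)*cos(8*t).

X(s) = 2*(s - 1)*(s^2 - 2*s - 191)/(s^2 - 2*s + 65)^3

L{cos(8t)} = s/(s^2 + 64).
Multiplying by e^(t) shifts s → s - 1, so L{exp(t)*cos(8*t)} = (s - 1)/((s - 1)^2 + 64).
Then apply L{t^2·g(t)} = (-1)^2 d^2/ds^2[G(s)] with G(s) = (s - 1)/((s - 1)^2 + 64):
differentiating 2 times and applying the sign gives 2*(s - 1)*(s^2 - 2*s - 191)/(s^2 - 2*s + 65)^3.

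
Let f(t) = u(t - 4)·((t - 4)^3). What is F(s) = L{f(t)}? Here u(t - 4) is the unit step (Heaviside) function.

By the second shifting theorem, L{u(t - c)·g(t - c)} = e^(-cs)·G(s) with c = 4 and G(s) = L{g(t)}.
L{t^3} = 3!/s^4 = 6/s^4.

F(s) = 6*exp(-4*s)/s^4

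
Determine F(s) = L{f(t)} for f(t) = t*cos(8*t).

L{cos(8t)} = s/(s^2 + 64).
Then apply L{t·g(t)} = -d/ds[G(s)] with G(s) = s/(s^2 + 64):
differentiating 1 time and applying the sign gives (s - 8)*(s + 8)/(s^2 + 64)^2.

F(s) = (s - 8)*(s + 8)/(s^2 + 64)^2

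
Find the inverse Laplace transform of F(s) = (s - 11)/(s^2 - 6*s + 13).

-4*exp(3*t)*sin(2*t) + exp(3*t)*cos(2*t)

Complete the square in the denominator: s^2 - 6*s + 13 = (s - 3)^2 + 2^2.
Split the numerator to match: s - 11 = 1·(s - 3) - 4·2.
Invert each term: 1·(s - 3)/((s - 3)^2 + 4) ↔ e^(3t)cos(2t); -4·2/((s - 3)^2 + 4) ↔ -4e^(3t)sin(2t).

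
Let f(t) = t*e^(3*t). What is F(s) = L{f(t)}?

F(s) = (s - 3)^(-2)

L{e^(3t)} = 1/(s - 3).
Then apply L{t·g(t)} = -d/ds[G(s)] with G(s) = 1/(s - 3):
differentiating 1 time and applying the sign gives (s - 3)^(-2).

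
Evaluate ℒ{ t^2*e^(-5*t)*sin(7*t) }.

L{sin(7t)} = 7/(s^2 + 49).
Multiplying by e^(-5t) shifts s → s + 5, so L{e^(-5*t)*sin(7*t)} = 7/((s + 5)^2 + 49).
Then apply L{t^2·g(t)} = (-1)^2 d^2/ds^2[H(s)] with H(s) = 7/((s + 5)^2 + 49):
differentiating 2 times and applying the sign gives 14*(3*s^2 + 30*s + 26)/(s^2 + 10*s + 74)^3.

14*(3*s^2 + 30*s + 26)/(s^2 + 10*s + 74)^3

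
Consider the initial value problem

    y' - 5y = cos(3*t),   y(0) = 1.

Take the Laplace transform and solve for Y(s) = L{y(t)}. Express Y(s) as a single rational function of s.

Transform both sides with L{·}.
With L{y'} = sY - y(0) = sY - 1: the LHS transforms to (s - 5)Y - (1).
The right side is L{cos(3*t)} = s/(s^2 + 9).
So (s - 5)Y = s/(s^2 + 9) + (1).
Solve for Y(s) and write it as one ratio of polynomials.

Y(s) = (s^2 + s + 9)/(s^3 - 5*s^2 + 9*s - 45)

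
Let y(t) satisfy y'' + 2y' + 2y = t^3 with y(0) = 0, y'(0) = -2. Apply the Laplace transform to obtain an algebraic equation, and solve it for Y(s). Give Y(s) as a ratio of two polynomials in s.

Apply the Laplace transform to the equation.
Using L{y''} = s^2 Y - s·y(0) - y'(0) and L{y'} = sY - y(0), with y(0) = 0, y'(0) = -2, the left side becomes (s^2 + 2*s + 2)Y - (-2).
The right side is L{t^3} = 6/s^4.
So (s^2 + 2*s + 2)Y = 6/s^4 + (-2).
Solve for Y(s) and write it as one ratio of polynomials.

Y(s) = (-2*s^4 + 6)/(s^6 + 2*s^5 + 2*s^4)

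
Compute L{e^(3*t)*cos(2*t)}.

(s - 3)/((s - 3)^2 + 4)

L{cos(2t)} = s/(s^2 + 4).
By the first shifting theorem, multiplying by e^(3t) replaces s with s - 3.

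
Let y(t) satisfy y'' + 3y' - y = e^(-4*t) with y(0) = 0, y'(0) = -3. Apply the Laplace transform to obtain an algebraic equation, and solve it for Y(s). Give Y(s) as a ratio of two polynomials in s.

Apply the Laplace transform to the equation.
With L{y''} = s^2 Y - s·y(0) - y'(0) and L{y'} = sY - y(0), with y(0) = 0, y'(0) = -3: the LHS transforms to (s^2 + 3*s - 1)Y - (-3).
The right side is L{e^(-4*t)} = 1/(s + 4).
So (s^2 + 3*s - 1)Y = 1/(s + 4) + (-3).
Solve for Y(s) and write it as one ratio of polynomials.

Y(s) = (-3*s - 11)/(s^3 + 7*s^2 + 11*s - 4)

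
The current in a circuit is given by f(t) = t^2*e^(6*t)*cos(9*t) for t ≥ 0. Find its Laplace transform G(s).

L{cos(9t)} = s/(s^2 + 81).
Multiplying by e^(6t) shifts s → s - 6, so L{e^(6*t)*cos(9*t)} = (s - 6)/((s - 6)^2 + 81).
Then apply L{t^2·g(t)} = (-1)^2 d^2/ds^2[H(s)] with H(s) = (s - 6)/((s - 6)^2 + 81):
differentiating 2 times and applying the sign gives 2*(s - 6)*(s^2 - 12*s - 207)/(s^2 - 12*s + 117)^3.

G(s) = 2*(s - 6)*(s^2 - 12*s - 207)/(s^2 - 12*s + 117)^3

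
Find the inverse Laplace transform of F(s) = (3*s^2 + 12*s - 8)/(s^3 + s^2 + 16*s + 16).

Factor the denominator: s^3 + s^2 + 16*s + 16 = (s + 1)*(s^2 + 16).
Partial fraction decomposition gives [-1/(s + 1)] + [4*s/(s^2 + 16)] + [8/(s^2 + 16)].
Invert each term: -1/(s + 1) ↔ -e^(-t); 4·s/(s^2 + 16) ↔ 4cos(4t); 2·4/(s^2 + 16) ↔ 2sin(4t).

2*sin(4*t) + 4*cos(4*t) - exp(-t)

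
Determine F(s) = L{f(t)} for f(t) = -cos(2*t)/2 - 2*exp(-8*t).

F(s) = -s/(2*(s^2 + 4)) - 2/(s + 8)

Apply the Laplace transform termwise.
(-1/2)·[L{cos(2t)} = s/(s^2 + 4)]; (-2)·[L{e^(-8t)} = 1/(s + 8)].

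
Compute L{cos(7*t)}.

s/(s^2 + 49)

L{cos(7t)} = s/(s^2 + 49).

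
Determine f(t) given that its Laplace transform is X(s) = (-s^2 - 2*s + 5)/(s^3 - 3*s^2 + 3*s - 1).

Factor the denominator: s^3 - 3*s^2 + 3*s - 1 = (s - 1)^3.
Partial fraction decomposition gives [-1/(s - 1)] + [-4/(s - 1)^2] + [2/(s - 1)^3].
Invert each term: -1/(s - 1) ↔ -e^(t); -4/(s - 1)^2 ↔ -4t·e^(t); 2/(s - 1)^3 ↔ (1)t^2·e^(t).

f(t) = t^2*exp(t) - 4*t*exp(t) - exp(t)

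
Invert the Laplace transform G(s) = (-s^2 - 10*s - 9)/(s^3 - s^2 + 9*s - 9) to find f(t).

f(t) = -2*exp(t) - 3*sin(3*t) + cos(3*t)

Factor the denominator: s^3 - s^2 + 9*s - 9 = (s - 1)*(s^2 + 9).
Partial fraction decomposition gives [-2/(s - 1)] + [s/(s^2 + 9)] + [-9/(s^2 + 9)].
Invert each term: -2/(s - 1) ↔ -2e^(t); 1·s/(s^2 + 9) ↔ cos(3t); -3·3/(s^2 + 9) ↔ -3sin(3t).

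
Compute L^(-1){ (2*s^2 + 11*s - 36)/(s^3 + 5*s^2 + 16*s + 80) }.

Factor the denominator: s^3 + 5*s^2 + 16*s + 80 = (s + 5)*(s^2 + 16).
Partial fraction decomposition gives [-1/(s + 5)] + [3*s/(s^2 + 16)] + [-4/(s^2 + 16)].
Invert each term: -1/(s + 5) ↔ -e^(-5t); 3·s/(s^2 + 16) ↔ 3cos(4t); -1·4/(s^2 + 16) ↔ -sin(4t).

-sin(4*t) + 3*cos(4*t) - exp(-5*t)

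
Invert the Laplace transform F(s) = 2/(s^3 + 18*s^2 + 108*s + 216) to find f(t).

f(t) = t^2*exp(-6*t)

Rewrite the denominator: s^3 + 18*s^2 + 108*s + 216 = (s + 6)^3.
The form in (s + 6) signals a first-shifting-theorem factor e^(-6t).
Since L{t^2} = 2!/s^3 = 2/s^3, the inverse is t^2*exp(-6*t).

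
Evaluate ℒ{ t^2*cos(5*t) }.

2*s*(s^2 - 75)/(s^2 + 25)^3

L{cos(5t)} = s/(s^2 + 25).
Then apply L{t^2·g(t)} = (-1)^2 d^2/ds^2[H(s)] with H(s) = s/(s^2 + 25):
differentiating 2 times and applying the sign gives 2*s*(s^2 - 75)/(s^2 + 25)^3.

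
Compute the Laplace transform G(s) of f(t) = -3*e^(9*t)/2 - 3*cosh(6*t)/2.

The transform is linear, so treat each term independently.
(-3/2)·[L{e^(9t)} = 1/(s - 9)]; (-3/2)·[L{cosh(6t)} = s/(s^2 - 36)].

G(s) = -3*s/(2*(s^2 - 36)) - 3/(2*(s - 9))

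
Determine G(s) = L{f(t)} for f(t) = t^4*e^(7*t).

L{t^4} = 4!/s^5 = 24/s^5.
By the first shifting theorem, multiplying by e^(7t) replaces s with s - 7.

G(s) = 24/(s - 7)^5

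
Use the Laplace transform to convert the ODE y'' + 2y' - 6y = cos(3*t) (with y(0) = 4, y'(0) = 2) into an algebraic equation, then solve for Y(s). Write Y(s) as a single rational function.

Y(s) = (4*s^3 + 10*s^2 + 37*s + 90)/(s^4 + 2*s^3 + 3*s^2 + 18*s - 54)

Apply the Laplace transform to the equation.
With L{y''} = s^2 Y - s·y(0) - y'(0) and L{y'} = sY - y(0), with y(0) = 4, y'(0) = 2: the LHS transforms to (s^2 + 2*s - 6)Y - (4*s + 10).
The right side is L{cos(3*t)} = s/(s^2 + 9).
So (s^2 + 2*s - 6)Y = s/(s^2 + 9) + (4*s + 10).
Isolate Y and clear denominators.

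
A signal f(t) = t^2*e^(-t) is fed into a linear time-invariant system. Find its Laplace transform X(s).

X(s) = 2/(s + 1)^3

L{e^(-t)} = 1/(s + 1).
Then apply L{t^2·g(t)} = (-1)^2 d^2/ds^2[G(s)] with G(s) = 1/(s + 1):
differentiating 2 times and applying the sign gives 2/(s + 1)^3.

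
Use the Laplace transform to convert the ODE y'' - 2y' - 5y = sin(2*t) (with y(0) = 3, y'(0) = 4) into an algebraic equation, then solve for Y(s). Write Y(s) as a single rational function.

Y(s) = (3*s^3 - 2*s^2 + 12*s - 6)/(s^4 - 2*s^3 - s^2 - 8*s - 20)

Transform both sides with L{·}.
With L{y''} = s^2 Y - s·y(0) - y'(0) and L{y'} = sY - y(0), with y(0) = 3, y'(0) = 4: the LHS transforms to (s^2 - 2*s - 5)Y - (3*s - 2).
The right side is L{sin(2*t)} = 2/(s^2 + 4).
So (s^2 - 2*s - 5)Y = 2/(s^2 + 4) + (3*s - 2).
Divide through and combine into a single rational function.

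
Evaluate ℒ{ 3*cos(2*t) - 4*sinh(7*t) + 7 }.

By linearity of the Laplace transform, transform each term separately.
L{7} = 7/s; (3)·[L{cos(2t)} = s/(s^2 + 4)]; (-4)·[L{sinh(7t)} = 7/(s^2 - 49)].

3*s/(s^2 + 4) - 28/(s^2 - 49) + 7/s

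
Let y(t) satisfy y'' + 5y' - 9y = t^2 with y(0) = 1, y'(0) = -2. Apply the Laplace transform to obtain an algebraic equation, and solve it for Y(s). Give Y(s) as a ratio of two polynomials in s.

Take the Laplace transform of both sides.
Using L{y''} = s^2 Y - s·y(0) - y'(0) and L{y'} = sY - y(0), with y(0) = 1, y'(0) = -2, the left side becomes (s^2 + 5*s - 9)Y - (s + 3).
The right side is L{t^2} = 2/s^3.
So (s^2 + 5*s - 9)Y = 2/s^3 + (s + 3).
Isolate Y and clear denominators.

Y(s) = (s^4 + 3*s^3 + 2)/(s^5 + 5*s^4 - 9*s^3)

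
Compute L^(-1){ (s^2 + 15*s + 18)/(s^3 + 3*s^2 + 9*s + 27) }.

Factor the denominator: s^3 + 3*s^2 + 9*s + 27 = (s + 3)*(s^2 + 9).
Partial fraction decomposition gives [-1/(s + 3)] + [2*s/(s^2 + 9)] + [9/(s^2 + 9)].
Invert each term: -1/(s + 3) ↔ -e^(-3t); 2·s/(s^2 + 9) ↔ 2cos(3t); 3·3/(s^2 + 9) ↔ 3sin(3t).

3*sin(3*t) + 2*cos(3*t) - exp(-3*t)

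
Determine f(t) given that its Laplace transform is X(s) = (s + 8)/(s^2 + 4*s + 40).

f(t) = exp(-2*t)*sin(6*t) + exp(-2*t)*cos(6*t)

Complete the square in the denominator: s^2 + 4*s + 40 = (s + 2)^2 + 6^2.
Split the numerator to match: s + 8 = 1·(s + 2) + 1·6.
Invert each term: 1·(s + 2)/((s + 2)^2 + 36) ↔ e^(-2t)cos(6t); 1·6/((s + 2)^2 + 36) ↔ e^(-2t)sin(6t).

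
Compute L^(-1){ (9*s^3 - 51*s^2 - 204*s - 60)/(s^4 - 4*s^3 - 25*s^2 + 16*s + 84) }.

-2*exp(7*t) + 6*exp(2*t) + 2*exp(-2*t) + 3*exp(-3*t)

Factor the denominator: s^4 - 4*s^3 - 25*s^2 + 16*s + 84 = (s - 7)*(s - 2)*(s + 2)*(s + 3).
Partial fraction decomposition gives [2/(s + 2)] + [-2/(s - 7)] + [6/(s - 2)] + [3/(s + 3)].
Invert each term: 2/(s + 2) ↔ 2e^(-2t); -2/(s - 7) ↔ -2e^(7t); 6/(s - 2) ↔ 6e^(2t); 3/(s + 3) ↔ 3e^(-3t).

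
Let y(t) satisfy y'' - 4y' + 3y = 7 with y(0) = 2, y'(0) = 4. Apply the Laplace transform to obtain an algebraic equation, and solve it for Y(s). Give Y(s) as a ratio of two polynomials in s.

Apply the Laplace transform to the equation.
The derivative rules (L{y''} = s^2 Y - s·y(0) - y'(0) and L{y'} = sY - y(0), with y(0) = 2, y'(0) = 4) turn the left side into (s^2 - 4*s + 3)Y - (2*s - 4).
The right side is L{7} = 7/s.
So (s^2 - 4*s + 3)Y = 7/s + (2*s - 4).
Divide through and combine into a single rational function.

Y(s) = (2*s^2 - 4*s + 7)/(s^3 - 4*s^2 + 3*s)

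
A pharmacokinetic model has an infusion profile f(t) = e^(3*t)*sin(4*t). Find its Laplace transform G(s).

L{sin(4t)} = 4/(s^2 + 16).
By the first shifting theorem, multiplying by e^(3t) replaces s with s - 3.

G(s) = 4/((s - 3)^2 + 16)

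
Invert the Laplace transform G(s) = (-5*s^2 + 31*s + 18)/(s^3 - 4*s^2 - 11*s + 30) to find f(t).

f(t) = 2*exp(5*t) - 4*exp(2*t) - 3*exp(-3*t)

Factor the denominator: s^3 - 4*s^2 - 11*s + 30 = (s - 5)*(s - 2)*(s + 3).
Partial fraction decomposition gives [2/(s - 5)] + [-4/(s - 2)] + [-3/(s + 3)].
Invert each term: 2/(s - 5) ↔ 2e^(5t); -4/(s - 2) ↔ -4e^(2t); -3/(s + 3) ↔ -3e^(-3t).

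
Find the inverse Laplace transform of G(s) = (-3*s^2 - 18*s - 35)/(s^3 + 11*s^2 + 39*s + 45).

Factor the denominator: s^3 + 11*s^2 + 39*s + 45 = (s + 3)^2*(s + 5).
Partial fraction decomposition gives [2/(s + 3)] + [-4/(s + 3)^2] + [-5/(s + 5)].
Invert each term: 2/(s + 3) ↔ 2e^(-3t); -4/(s + 3)^2 ↔ -4t·e^(-3t); -5/(s + 5) ↔ -5e^(-5t).

-4*t*exp(-3*t) + 2*exp(-3*t) - 5*exp(-5*t)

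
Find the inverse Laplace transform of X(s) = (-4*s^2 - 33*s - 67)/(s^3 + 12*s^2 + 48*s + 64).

t^2*exp(-4*t)/2 - t*exp(-4*t) - 4*exp(-4*t)

Factor the denominator: s^3 + 12*s^2 + 48*s + 64 = (s + 4)^3.
Partial fraction decomposition gives [-4/(s + 4)] + [-1/(s + 4)^2] + [(s + 4)^(-3)].
Invert each term: -4/(s + 4) ↔ -4e^(-4t); -1/(s + 4)^2 ↔ -t·e^(-4t); 1/(s + 4)^3 ↔ (1/2)t^2·e^(-4t).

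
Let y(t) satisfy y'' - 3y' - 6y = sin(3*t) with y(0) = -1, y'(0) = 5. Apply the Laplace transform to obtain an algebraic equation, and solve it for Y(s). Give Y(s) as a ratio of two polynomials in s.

Laplace-transform each side.
The derivative rules (L{y''} = s^2 Y - s·y(0) - y'(0) and L{y'} = sY - y(0), with y(0) = -1, y'(0) = 5) turn the left side into (s^2 - 3*s - 6)Y - (-s + 8).
The right side is L{sin(3*t)} = 3/(s^2 + 9).
So (s^2 - 3*s - 6)Y = 3/(s^2 + 9) + (-s + 8).
Isolate Y and clear denominators.

Y(s) = (-s^3 + 8*s^2 - 9*s + 75)/(s^4 - 3*s^3 + 3*s^2 - 27*s - 54)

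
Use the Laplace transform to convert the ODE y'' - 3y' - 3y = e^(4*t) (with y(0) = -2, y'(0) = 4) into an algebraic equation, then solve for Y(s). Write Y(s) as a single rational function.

Y(s) = (-2*s^2 + 18*s - 39)/(s^3 - 7*s^2 + 9*s + 12)

Laplace-transform each side.
Using L{y''} = s^2 Y - s·y(0) - y'(0) and L{y'} = sY - y(0), with y(0) = -2, y'(0) = 4, the left side becomes (s^2 - 3*s - 3)Y - (-2*s + 10).
The right side is L{e^(4*t)} = 1/(s - 4).
So (s^2 - 3*s - 3)Y = 1/(s - 4) + (-2*s + 10).
Solve for Y(s) and write it as one ratio of polynomials.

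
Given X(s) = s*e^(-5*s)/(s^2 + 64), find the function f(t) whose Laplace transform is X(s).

f(t) = Heaviside(t - 5)*(cos(8*t - 40))

The factor e^(-5s) signals a time shift by c = 5 (second shifting theorem).
L{cos(8t)} = s/(s^2 + 64), so L^-1{s/(s^2 + 64)} = cos(8*t).
Hence the inverse is u(t - 5) times that function evaluated at t - 5.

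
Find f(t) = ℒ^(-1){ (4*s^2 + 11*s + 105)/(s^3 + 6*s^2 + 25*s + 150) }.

f(t) = sin(5*t) + cos(5*t) + 3*exp(-6*t)

Factor the denominator: s^3 + 6*s^2 + 25*s + 150 = (s + 6)*(s^2 + 25).
Partial fraction decomposition gives [3/(s + 6)] + [s/(s^2 + 25)] + [5/(s^2 + 25)].
Invert each term: 3/(s + 6) ↔ 3e^(-6t); 1·s/(s^2 + 25) ↔ cos(5t); 1·5/(s^2 + 25) ↔ sin(5t).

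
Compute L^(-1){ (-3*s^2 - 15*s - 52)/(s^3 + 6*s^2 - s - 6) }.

-5*exp(t) + 4*exp(-t) - 2*exp(-6*t)

Factor the denominator: s^3 + 6*s^2 - s - 6 = (s - 1)*(s + 1)*(s + 6).
Partial fraction decomposition gives [4/(s + 1)] + [-5/(s - 1)] + [-2/(s + 6)].
Invert each term: 4/(s + 1) ↔ 4e^(-t); -5/(s - 1) ↔ -5e^(t); -2/(s + 6) ↔ -2e^(-6t).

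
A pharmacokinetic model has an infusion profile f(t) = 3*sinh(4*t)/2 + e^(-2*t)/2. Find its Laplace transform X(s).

X(s) = 6/(s^2 - 16) + 1/(2*(s + 2))

By linearity of the Laplace transform, transform each term separately.
(3/2)·[L{sinh(4t)} = 4/(s^2 - 16)]; (1/2)·[L{e^(-2t)} = 1/(s + 2)].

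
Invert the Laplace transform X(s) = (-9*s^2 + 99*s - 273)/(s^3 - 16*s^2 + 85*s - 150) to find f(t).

f(t) = 3*t*exp(5*t) - 3*exp(6*t) - 6*exp(5*t)

Factor the denominator: s^3 - 16*s^2 + 85*s - 150 = (s - 6)*(s - 5)^2.
Partial fraction decomposition gives [-6/(s - 5)] + [3/(s - 5)^2] + [-3/(s - 6)].
Invert each term: -6/(s - 5) ↔ -6e^(5t); 3/(s - 5)^2 ↔ 3t·e^(5t); -3/(s - 6) ↔ -3e^(6t).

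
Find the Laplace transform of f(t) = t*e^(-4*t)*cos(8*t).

L{cos(8t)} = s/(s^2 + 64).
Multiplying by e^(-4t) shifts s → s + 4, so L{e^(-4*t)*cos(8*t)} = (s + 4)/((s + 4)^2 + 64).
Then apply L{t·g(t)} = -d/ds[H(s)] with H(s) = (s + 4)/((s + 4)^2 + 64):
differentiating 1 time and applying the sign gives (s - 4)*(s + 12)/(s^2 + 8*s + 80)^2.

(s - 4)*(s + 12)/(s^2 + 8*s + 80)^2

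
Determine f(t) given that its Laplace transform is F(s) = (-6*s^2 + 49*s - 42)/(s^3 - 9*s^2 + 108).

Factor the denominator: s^3 - 9*s^2 + 108 = (s - 6)^2*(s + 3).
Partial fraction decomposition gives [-3/(s - 6)] + [4/(s - 6)^2] + [-3/(s + 3)].
Invert each term: -3/(s - 6) ↔ -3e^(6t); 4/(s - 6)^2 ↔ 4t·e^(6t); -3/(s + 3) ↔ -3e^(-3t).

f(t) = 4*t*exp(6*t) - 3*exp(6*t) - 3*exp(-3*t)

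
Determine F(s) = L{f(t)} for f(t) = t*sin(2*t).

L{sin(2t)} = 2/(s^2 + 4).
Then apply L{t·g(t)} = -d/ds[G(s)] with G(s) = 2/(s^2 + 4):
differentiating 1 time and applying the sign gives 4*s/(s^2 + 4)^2.

F(s) = 4*s/(s^2 + 4)^2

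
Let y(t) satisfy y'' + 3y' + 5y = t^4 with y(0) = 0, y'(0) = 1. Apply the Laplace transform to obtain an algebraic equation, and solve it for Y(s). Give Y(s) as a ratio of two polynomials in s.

Y(s) = (s^5 + 24)/(s^7 + 3*s^6 + 5*s^5)

Transform both sides with L{·}.
With L{y''} = s^2 Y - s·y(0) - y'(0) and L{y'} = sY - y(0), with y(0) = 0, y'(0) = 1: the LHS transforms to (s^2 + 3*s + 5)Y - (1).
The right side is L{t^4} = 24/s^5.
So (s^2 + 3*s + 5)Y = 24/s^5 + (1).
Isolate Y and clear denominators.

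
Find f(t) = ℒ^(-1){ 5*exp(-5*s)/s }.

The factor e^(-5s) signals a time shift by c = 5 (second shifting theorem).
L{5} = 5/s, so L^-1{5/s} = 5.
Hence the inverse is u(t - 5) times that function evaluated at t - 5.

f(t) = Heaviside(t - 5)*(5)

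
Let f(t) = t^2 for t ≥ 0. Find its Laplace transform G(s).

L{t^2} = 2!/s^3 = 2/s^3.

G(s) = 2/s^3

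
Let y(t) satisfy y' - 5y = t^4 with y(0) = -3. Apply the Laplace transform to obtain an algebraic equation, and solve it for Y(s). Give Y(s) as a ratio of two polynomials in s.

Y(s) = (-3*s^5 + 24)/(s^6 - 5*s^5)

Apply the Laplace transform to the equation.
The derivative rules (L{y'} = sY - y(0) = sY - (-3)) turn the left side into (s - 5)Y - (-3).
The right side is L{t^4} = 24/s^5.
So (s - 5)Y = 24/s^5 + (-3).
Divide through and combine into a single rational function.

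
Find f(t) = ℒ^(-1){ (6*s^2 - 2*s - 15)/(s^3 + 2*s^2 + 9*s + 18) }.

Factor the denominator: s^3 + 2*s^2 + 9*s + 18 = (s + 2)*(s^2 + 9).
Partial fraction decomposition gives [1/(s + 2)] + [5*s/(s^2 + 9)] + [-12/(s^2 + 9)].
Invert each term: 1/(s + 2) ↔ e^(-2t); 5·s/(s^2 + 9) ↔ 5cos(3t); -4·3/(s^2 + 9) ↔ -4sin(3t).

f(t) = -4*sin(3*t) + 5*cos(3*t) + exp(-2*t)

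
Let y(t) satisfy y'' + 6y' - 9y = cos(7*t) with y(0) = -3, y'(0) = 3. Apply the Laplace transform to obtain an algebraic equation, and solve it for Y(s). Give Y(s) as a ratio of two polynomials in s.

Apply the Laplace transform to the equation.
Using L{y''} = s^2 Y - s·y(0) - y'(0) and L{y'} = sY - y(0), with y(0) = -3, y'(0) = 3, the left side becomes (s^2 + 6*s - 9)Y - (-3*s - 15).
The right side is L{cos(7*t)} = s/(s^2 + 49).
So (s^2 + 6*s - 9)Y = s/(s^2 + 49) + (-3*s - 15).
Solve for Y(s) and write it as one ratio of polynomials.

Y(s) = (-3*s^3 - 15*s^2 - 146*s - 735)/(s^4 + 6*s^3 + 40*s^2 + 294*s - 441)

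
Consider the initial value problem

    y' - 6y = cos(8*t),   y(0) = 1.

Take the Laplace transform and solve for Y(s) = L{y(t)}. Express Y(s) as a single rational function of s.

Apply the Laplace transform to the equation.
With L{y'} = sY - y(0) = sY - 1: the LHS transforms to (s - 6)Y - (1).
The right side is L{cos(8*t)} = s/(s^2 + 64).
So (s - 6)Y = s/(s^2 + 64) + (1).
Isolate Y and clear denominators.

Y(s) = (s^2 + s + 64)/(s^3 - 6*s^2 + 64*s - 384)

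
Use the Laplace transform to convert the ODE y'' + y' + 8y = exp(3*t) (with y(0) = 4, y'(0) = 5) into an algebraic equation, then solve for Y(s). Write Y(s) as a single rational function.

Laplace-transform each side.
Using L{y''} = s^2 Y - s·y(0) - y'(0) and L{y'} = sY - y(0), with y(0) = 4, y'(0) = 5, the left side becomes (s^2 + s + 8)Y - (4*s + 9).
The right side is L{exp(3*t)} = 1/(s - 3).
So (s^2 + s + 8)Y = 1/(s - 3) + (4*s + 9).
Isolate Y and clear denominators.

Y(s) = (4*s^2 - 3*s - 26)/(s^3 - 2*s^2 + 5*s - 24)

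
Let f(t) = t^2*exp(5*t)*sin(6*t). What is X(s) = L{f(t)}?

L{sin(6t)} = 6/(s^2 + 36).
Multiplying by e^(5t) shifts s → s - 5, so L{exp(5*t)*sin(6*t)} = 6/((s - 5)^2 + 36).
Then apply L{t^2·g(t)} = (-1)^2 d^2/ds^2[G(s)] with G(s) = 6/((s - 5)^2 + 36):
differentiating 2 times and applying the sign gives 36*(s^2 - 10*s + 13)/(s^2 - 10*s + 61)^3.

X(s) = 36*(s^2 - 10*s + 13)/(s^2 - 10*s + 61)^3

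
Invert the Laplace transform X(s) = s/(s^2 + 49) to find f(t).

f(t) = cos(7*t)

Since L{cos(7t)} = s/(s^2 + 49), the inverse is cos(7*t).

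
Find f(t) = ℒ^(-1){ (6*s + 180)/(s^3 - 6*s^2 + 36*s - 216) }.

Factor the denominator: s^3 - 6*s^2 + 36*s - 216 = (s - 6)*(s^2 + 36).
Partial fraction decomposition gives [3/(s - 6)] + [-3*s/(s^2 + 36)] + [-12/(s^2 + 36)].
Invert each term: 3/(s - 6) ↔ 3e^(6t); -3·s/(s^2 + 36) ↔ -3cos(6t); -2·6/(s^2 + 36) ↔ -2sin(6t).

f(t) = 3*exp(6*t) - 2*sin(6*t) - 3*cos(6*t)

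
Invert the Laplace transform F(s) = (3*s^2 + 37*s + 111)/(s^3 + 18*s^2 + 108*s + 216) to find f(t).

Factor the denominator: s^3 + 18*s^2 + 108*s + 216 = (s + 6)^3.
Partial fraction decomposition gives [3/(s + 6)] + [(s + 6)^(-2)] + [-3/(s + 6)^3].
Invert each term: 3/(s + 6) ↔ 3e^(-6t); 1/(s + 6)^2 ↔ t·e^(-6t); -3/(s + 6)^3 ↔ (-3/2)t^2·e^(-6t).

f(t) = -3*t^2*exp(-6*t)/2 + t*exp(-6*t) + 3*exp(-6*t)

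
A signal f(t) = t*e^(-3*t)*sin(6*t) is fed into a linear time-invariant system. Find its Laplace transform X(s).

L{sin(6t)} = 6/(s^2 + 36).
Multiplying by e^(-3t) shifts s → s + 3, so L{e^(-3*t)*sin(6*t)} = 6/((s + 3)^2 + 36).
Then apply L{t·g(t)} = -d/ds[G(s)] with G(s) = 6/((s + 3)^2 + 36):
differentiating 1 time and applying the sign gives 12*(s + 3)/(s^2 + 6*s + 45)^2.

X(s) = 12*(s + 3)/(s^2 + 6*s + 45)^2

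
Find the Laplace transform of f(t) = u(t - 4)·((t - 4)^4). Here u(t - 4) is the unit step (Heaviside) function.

By the second shifting theorem, L{u(t - c)·g(t - c)} = e^(-cs)·G(s) with c = 4 and G(s) = L{g(t)}.
L{t^4} = 4!/s^5 = 24/s^5.

24*exp(-4*s)/s^5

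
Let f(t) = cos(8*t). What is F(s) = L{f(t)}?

L{cos(8t)} = s/(s^2 + 64).

F(s) = s/(s^2 + 64)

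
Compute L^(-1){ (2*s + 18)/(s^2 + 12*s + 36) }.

Factor the denominator: s^2 + 12*s + 36 = (s + 6)^2.
Partial fraction decomposition gives [2/(s + 6)] + [6/(s + 6)^2].
Invert each term: 2/(s + 6) ↔ 2e^(-6t); 6/(s + 6)^2 ↔ 6t·e^(-6t).

6*t*exp(-6*t) + 2*exp(-6*t)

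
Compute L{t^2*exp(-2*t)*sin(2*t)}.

L{sin(2t)} = 2/(s^2 + 4).
Multiplying by e^(-2t) shifts s → s + 2, so L{exp(-2*t)*sin(2*t)} = 2/((s + 2)^2 + 4).
Then apply L{t^2·g(t)} = (-1)^2 d^2/ds^2[G(s)] with G(s) = 2/((s + 2)^2 + 4):
differentiating 2 times and applying the sign gives 4*(3*s^2 + 12*s + 8)/(s^2 + 4*s + 8)^3.

4*(3*s^2 + 12*s + 8)/(s^2 + 4*s + 8)^3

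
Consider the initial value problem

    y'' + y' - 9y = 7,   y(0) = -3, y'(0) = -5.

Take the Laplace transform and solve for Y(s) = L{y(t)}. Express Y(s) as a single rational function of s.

Y(s) = (-3*s^2 - 8*s + 7)/(s^3 + s^2 - 9*s)

Transform both sides with L{·}.
The derivative rules (L{y''} = s^2 Y - s·y(0) - y'(0) and L{y'} = sY - y(0), with y(0) = -3, y'(0) = -5) turn the left side into (s^2 + s - 9)Y - (-3*s - 8).
The right side is L{7} = 7/s.
So (s^2 + s - 9)Y = 7/s + (-3*s - 8).
Isolate Y and clear denominators.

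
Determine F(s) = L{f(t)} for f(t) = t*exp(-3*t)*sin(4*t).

F(s) = 8*(s + 3)/(s^2 + 6*s + 25)^2

L{sin(4t)} = 4/(s^2 + 16).
Multiplying by e^(-3t) shifts s → s + 3, so L{exp(-3*t)*sin(4*t)} = 4/((s + 3)^2 + 16).
Then apply L{t·g(t)} = -d/ds[G(s)] with G(s) = 4/((s + 3)^2 + 16):
differentiating 1 time and applying the sign gives 8*(s + 3)/(s^2 + 6*s + 25)^2.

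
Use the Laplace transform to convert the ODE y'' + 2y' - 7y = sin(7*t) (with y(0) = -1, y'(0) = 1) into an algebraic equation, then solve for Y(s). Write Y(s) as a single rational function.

Y(s) = (-s^3 - s^2 - 49*s - 42)/(s^4 + 2*s^3 + 42*s^2 + 98*s - 343)

Take the Laplace transform of both sides.
With L{y''} = s^2 Y - s·y(0) - y'(0) and L{y'} = sY - y(0), with y(0) = -1, y'(0) = 1: the LHS transforms to (s^2 + 2*s - 7)Y - (-s - 1).
The right side is L{sin(7*t)} = 7/(s^2 + 49).
So (s^2 + 2*s - 7)Y = 7/(s^2 + 49) + (-s - 1).
Isolate Y and clear denominators.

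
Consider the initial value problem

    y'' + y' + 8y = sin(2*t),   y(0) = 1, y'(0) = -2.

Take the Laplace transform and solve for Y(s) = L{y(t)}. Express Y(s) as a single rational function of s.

Laplace-transform each side.
The derivative rules (L{y''} = s^2 Y - s·y(0) - y'(0) and L{y'} = sY - y(0), with y(0) = 1, y'(0) = -2) turn the left side into (s^2 + s + 8)Y - (s - 1).
The right side is L{sin(2*t)} = 2/(s^2 + 4).
So (s^2 + s + 8)Y = 2/(s^2 + 4) + (s - 1).
Solve for Y(s) and write it as one ratio of polynomials.

Y(s) = (s^3 - s^2 + 4*s - 2)/(s^4 + s^3 + 12*s^2 + 4*s + 32)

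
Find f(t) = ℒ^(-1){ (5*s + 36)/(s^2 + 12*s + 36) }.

f(t) = 6*t*exp(-6*t) + 5*exp(-6*t)

Factor the denominator: s^2 + 12*s + 36 = (s + 6)^2.
Partial fraction decomposition gives [5/(s + 6)] + [6/(s + 6)^2].
Invert each term: 5/(s + 6) ↔ 5e^(-6t); 6/(s + 6)^2 ↔ 6t·e^(-6t).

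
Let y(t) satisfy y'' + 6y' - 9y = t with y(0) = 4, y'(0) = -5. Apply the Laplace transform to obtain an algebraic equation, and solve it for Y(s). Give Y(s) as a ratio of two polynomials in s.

Laplace-transform each side.
With L{y''} = s^2 Y - s·y(0) - y'(0) and L{y'} = sY - y(0), with y(0) = 4, y'(0) = -5: the LHS transforms to (s^2 + 6*s - 9)Y - (4*s + 19).
The right side is L{t} = s^(-2).
So (s^2 + 6*s - 9)Y = s^(-2) + (4*s + 19).
Solve for Y(s) and write it as one ratio of polynomials.

Y(s) = (4*s^3 + 19*s^2 + 1)/(s^4 + 6*s^3 - 9*s^2)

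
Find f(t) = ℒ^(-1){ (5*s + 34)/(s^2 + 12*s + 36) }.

f(t) = 4*t*exp(-6*t) + 5*exp(-6*t)

Factor the denominator: s^2 + 12*s + 36 = (s + 6)^2.
Partial fraction decomposition gives [5/(s + 6)] + [4/(s + 6)^2].
Invert each term: 5/(s + 6) ↔ 5e^(-6t); 4/(s + 6)^2 ↔ 4t·e^(-6t).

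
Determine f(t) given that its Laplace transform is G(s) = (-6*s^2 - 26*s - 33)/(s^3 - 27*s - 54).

Factor the denominator: s^3 - 27*s - 54 = (s - 6)*(s + 3)^2.
Partial fraction decomposition gives [-1/(s + 3)] + [(s + 3)^(-2)] + [-5/(s - 6)].
Invert each term: -1/(s + 3) ↔ -e^(-3t); 1/(s + 3)^2 ↔ t·e^(-3t); -5/(s - 6) ↔ -5e^(6t).

f(t) = t*exp(-3*t) - 5*exp(6*t) - exp(-3*t)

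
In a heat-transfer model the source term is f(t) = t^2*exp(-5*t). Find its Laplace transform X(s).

X(s) = 2/(s + 5)^3

L{e^(-5t)} = 1/(s + 5).
Then apply L{t^2·g(t)} = (-1)^2 d^2/ds^2[G(s)] with G(s) = 1/(s + 5):
differentiating 2 times and applying the sign gives 2/(s + 5)^3.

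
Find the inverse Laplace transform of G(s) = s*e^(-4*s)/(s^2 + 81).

The factor e^(-4s) signals a time shift by c = 4 (second shifting theorem).
L{cos(9t)} = s/(s^2 + 81), so L^-1{s/(s^2 + 81)} = cos(9*t).
Hence the inverse is u(t - 4) times that function evaluated at t - 4.

Heaviside(t - 4)*(cos(9*t - 36))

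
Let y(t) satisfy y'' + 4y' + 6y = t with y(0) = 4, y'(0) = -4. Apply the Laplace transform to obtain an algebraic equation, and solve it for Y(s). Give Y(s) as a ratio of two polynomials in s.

Y(s) = (4*s^3 + 12*s^2 + 1)/(s^4 + 4*s^3 + 6*s^2)

Transform both sides with L{·}.
With L{y''} = s^2 Y - s·y(0) - y'(0) and L{y'} = sY - y(0), with y(0) = 4, y'(0) = -4: the LHS transforms to (s^2 + 4*s + 6)Y - (4*s + 12).
The right side is L{t} = s^(-2).
So (s^2 + 4*s + 6)Y = s^(-2) + (4*s + 12).
Isolate Y and clear denominators.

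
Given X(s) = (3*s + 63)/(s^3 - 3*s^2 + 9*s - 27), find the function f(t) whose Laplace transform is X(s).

Factor the denominator: s^3 - 3*s^2 + 9*s - 27 = (s - 3)*(s^2 + 9).
Partial fraction decomposition gives [4/(s - 3)] + [-4*s/(s^2 + 9)] + [-9/(s^2 + 9)].
Invert each term: 4/(s - 3) ↔ 4e^(3t); -4·s/(s^2 + 9) ↔ -4cos(3t); -3·3/(s^2 + 9) ↔ -3sin(3t).

f(t) = 4*exp(3*t) - 3*sin(3*t) - 4*cos(3*t)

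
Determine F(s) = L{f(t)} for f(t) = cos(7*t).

L{cos(7t)} = s/(s^2 + 49).

F(s) = s/(s^2 + 49)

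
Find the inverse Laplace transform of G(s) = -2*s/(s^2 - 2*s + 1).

-2*t*exp(t) - 2*exp(t)

Factor the denominator: s^2 - 2*s + 1 = (s - 1)^2.
Partial fraction decomposition gives [-2/(s - 1)] + [-2/(s - 1)^2].
Invert each term: -2/(s - 1) ↔ -2e^(t); -2/(s - 1)^2 ↔ -2t·e^(t).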